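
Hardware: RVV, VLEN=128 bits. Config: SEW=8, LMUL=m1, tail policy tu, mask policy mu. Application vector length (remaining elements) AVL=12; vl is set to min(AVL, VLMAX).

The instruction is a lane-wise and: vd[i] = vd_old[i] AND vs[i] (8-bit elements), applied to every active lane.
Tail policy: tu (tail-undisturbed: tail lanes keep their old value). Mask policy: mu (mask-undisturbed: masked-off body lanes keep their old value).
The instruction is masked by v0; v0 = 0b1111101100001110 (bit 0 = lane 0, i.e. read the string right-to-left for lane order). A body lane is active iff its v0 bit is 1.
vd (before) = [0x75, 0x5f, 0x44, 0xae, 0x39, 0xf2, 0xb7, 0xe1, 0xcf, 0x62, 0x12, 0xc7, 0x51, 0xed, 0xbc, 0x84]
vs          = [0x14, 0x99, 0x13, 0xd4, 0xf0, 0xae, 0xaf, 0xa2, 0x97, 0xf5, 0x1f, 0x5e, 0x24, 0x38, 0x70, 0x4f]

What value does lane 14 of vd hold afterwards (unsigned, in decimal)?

lanes per group: 128·1/8 = 16
vl = min(AVL, VLMAX) = min(12, 16) = 12
vd[0] mask-off/keep -> 0x75
vd[1] and(0x5f,0x99) -> 0x19
vd[2] and(0x44,0x13) -> 0x00
vd[3] and(0xae,0xd4) -> 0x84
vd[4] mask-off/keep -> 0x39
vd[5] mask-off/keep -> 0xf2
vd[6] mask-off/keep -> 0xb7
vd[7] mask-off/keep -> 0xe1
vd[8] and(0xcf,0x97) -> 0x87
vd[9] and(0x62,0xf5) -> 0x60
vd[10] mask-off/keep -> 0x12
vd[11] and(0xc7,0x5e) -> 0x46
vd[12] tail/keep -> 0x51
vd[13] tail/keep -> 0xed
vd[14] tail/keep -> 0xbc
vd[15] tail/keep -> 0x84

vd[14] = 188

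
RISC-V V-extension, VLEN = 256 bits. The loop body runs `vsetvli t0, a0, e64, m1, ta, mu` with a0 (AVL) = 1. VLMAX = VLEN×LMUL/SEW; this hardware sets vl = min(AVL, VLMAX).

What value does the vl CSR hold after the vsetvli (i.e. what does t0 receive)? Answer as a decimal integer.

vl = 1

VLMAX = VLEN×LMUL/SEW = 256×1/64 = 4
vl = min(AVL, VLMAX) = min(1, 4) = 1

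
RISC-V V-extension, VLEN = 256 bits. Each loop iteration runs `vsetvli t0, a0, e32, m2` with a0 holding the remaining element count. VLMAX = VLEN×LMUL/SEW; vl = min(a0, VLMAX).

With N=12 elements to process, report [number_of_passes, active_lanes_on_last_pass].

VLMAX = VLEN×LMUL/SEW = 256×2/32 = 16
12 elements at 16/iter → 1 passes, remainder 12 on the last

[iterations, last_vl] = [1, 12]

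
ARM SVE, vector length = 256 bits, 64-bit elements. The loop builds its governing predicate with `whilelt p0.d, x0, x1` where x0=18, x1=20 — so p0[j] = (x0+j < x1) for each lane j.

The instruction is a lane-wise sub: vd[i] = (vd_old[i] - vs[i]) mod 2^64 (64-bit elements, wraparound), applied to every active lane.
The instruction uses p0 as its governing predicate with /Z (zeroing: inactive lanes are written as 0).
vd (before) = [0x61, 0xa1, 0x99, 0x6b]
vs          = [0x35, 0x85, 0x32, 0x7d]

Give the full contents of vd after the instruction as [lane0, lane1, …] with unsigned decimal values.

lane count: 256 div 64 = 4
active while 18+j < 20, i.e. j ∈ [0,2) capped at 4 ⇒ 2
[0] sub(0x61,0x35) = 0x2c
[1] sub(0xa1,0x85) = 0x1c
[2] tail/zero = 0x00
[3] tail/zero = 0x00

vd = [44, 28, 0, 0]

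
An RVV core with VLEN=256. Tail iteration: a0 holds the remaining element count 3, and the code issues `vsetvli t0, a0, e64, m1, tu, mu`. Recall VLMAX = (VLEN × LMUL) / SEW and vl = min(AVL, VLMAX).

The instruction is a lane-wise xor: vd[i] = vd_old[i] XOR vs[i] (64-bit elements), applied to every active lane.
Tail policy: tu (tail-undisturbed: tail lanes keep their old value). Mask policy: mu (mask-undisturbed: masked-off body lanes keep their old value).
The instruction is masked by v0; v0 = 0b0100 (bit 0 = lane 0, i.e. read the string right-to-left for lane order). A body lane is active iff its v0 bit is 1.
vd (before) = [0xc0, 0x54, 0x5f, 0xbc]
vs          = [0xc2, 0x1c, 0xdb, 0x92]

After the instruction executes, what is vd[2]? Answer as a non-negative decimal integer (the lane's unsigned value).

vd[2] = 132

lanes per group: 256·1/64 = 4
vl = min(AVL, VLMAX) = min(3, 4) = 3
[0] mask-off/keep = 0xc0
[1] mask-off/keep = 0x54
[2] xor(0x5f,0xdb) = 0x84
[3] tail/keep = 0xbc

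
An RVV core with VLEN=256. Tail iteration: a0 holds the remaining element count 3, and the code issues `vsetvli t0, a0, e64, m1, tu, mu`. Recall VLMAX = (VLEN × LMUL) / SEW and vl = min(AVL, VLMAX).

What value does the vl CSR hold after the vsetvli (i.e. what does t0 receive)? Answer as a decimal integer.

VLMAX = VLEN×LMUL/SEW = 256×1/64 = 4
AVL=3 ≤ VLMAX=4, so vl = 3

vl = 3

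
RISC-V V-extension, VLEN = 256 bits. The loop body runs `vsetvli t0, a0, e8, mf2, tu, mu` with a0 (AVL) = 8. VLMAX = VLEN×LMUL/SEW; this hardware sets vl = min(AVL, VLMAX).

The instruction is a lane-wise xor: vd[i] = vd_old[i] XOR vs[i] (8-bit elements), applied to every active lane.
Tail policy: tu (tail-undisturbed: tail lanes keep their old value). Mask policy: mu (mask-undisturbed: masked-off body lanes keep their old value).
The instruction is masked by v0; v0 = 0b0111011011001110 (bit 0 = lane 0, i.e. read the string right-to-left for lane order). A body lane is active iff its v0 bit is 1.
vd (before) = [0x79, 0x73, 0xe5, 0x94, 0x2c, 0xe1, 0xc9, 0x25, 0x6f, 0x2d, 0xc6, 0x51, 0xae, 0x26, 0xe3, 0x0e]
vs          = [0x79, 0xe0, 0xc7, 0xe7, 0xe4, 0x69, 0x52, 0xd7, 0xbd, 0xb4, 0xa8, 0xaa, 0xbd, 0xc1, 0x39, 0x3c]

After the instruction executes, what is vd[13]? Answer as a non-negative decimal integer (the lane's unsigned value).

lanes per group: 256·1/2/8 = 16
vl = min(AVL, VLMAX) = min(8, 16) = 8
lane  0: mask-off/keep ⇒ 0x79
lane  1: xor(0x73,0xe0) ⇒ 0x93
lane  2: xor(0xe5,0xc7) ⇒ 0x22
lane  3: xor(0x94,0xe7) ⇒ 0x73
lane  4: mask-off/keep ⇒ 0x2c
lane  5: mask-off/keep ⇒ 0xe1
lane  6: xor(0xc9,0x52) ⇒ 0x9b
lane  7: xor(0x25,0xd7) ⇒ 0xf2
lane  8: tail/keep ⇒ 0x6f
lane  9: tail/keep ⇒ 0x2d
lane 10: tail/keep ⇒ 0xc6
lane 11: tail/keep ⇒ 0x51
lane 12: tail/keep ⇒ 0xae
lane 13: tail/keep ⇒ 0x26
lane 14: tail/keep ⇒ 0xe3
lane 15: tail/keep ⇒ 0x0e

vd[13] = 38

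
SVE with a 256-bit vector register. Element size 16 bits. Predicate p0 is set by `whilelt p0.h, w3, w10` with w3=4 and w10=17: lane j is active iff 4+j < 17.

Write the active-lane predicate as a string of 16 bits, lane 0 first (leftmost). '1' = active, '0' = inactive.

256-bit reg / 16-bit elem → 16 lanes
active while 4+j < 17, i.e. j ∈ [0,13) capped at 16 ⇒ 13
bits (lane 0 leftmost): 1111111111111000

predicate = 1111111111111000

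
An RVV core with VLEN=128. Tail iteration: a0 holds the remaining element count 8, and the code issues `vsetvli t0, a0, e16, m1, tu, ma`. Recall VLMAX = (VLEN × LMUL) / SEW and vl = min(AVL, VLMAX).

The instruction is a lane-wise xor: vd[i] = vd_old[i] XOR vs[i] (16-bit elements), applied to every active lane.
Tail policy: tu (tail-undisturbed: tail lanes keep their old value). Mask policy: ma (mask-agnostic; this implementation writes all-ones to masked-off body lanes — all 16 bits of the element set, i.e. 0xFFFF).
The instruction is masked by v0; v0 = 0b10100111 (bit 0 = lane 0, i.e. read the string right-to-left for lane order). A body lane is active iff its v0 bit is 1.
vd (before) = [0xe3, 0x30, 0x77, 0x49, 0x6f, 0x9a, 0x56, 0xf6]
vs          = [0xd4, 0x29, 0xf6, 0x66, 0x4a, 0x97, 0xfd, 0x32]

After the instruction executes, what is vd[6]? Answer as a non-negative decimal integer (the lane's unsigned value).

VLMAX = VLEN×LMUL/SEW = 128×1/16 = 8
AVL=8 ≤ VLMAX=8, so vl = 8
lane  0: xor(0xe3,0xd4) ⇒ 0x37
lane  1: xor(0x30,0x29) ⇒ 0x19
lane  2: xor(0x77,0xf6) ⇒ 0x81
lane  3: mask-off/ones ⇒ 0xffff
lane  4: mask-off/ones ⇒ 0xffff
lane  5: xor(0x9a,0x97) ⇒ 0x0d
lane  6: mask-off/ones ⇒ 0xffff
lane  7: xor(0xf6,0x32) ⇒ 0xc4

vd[6] = 65535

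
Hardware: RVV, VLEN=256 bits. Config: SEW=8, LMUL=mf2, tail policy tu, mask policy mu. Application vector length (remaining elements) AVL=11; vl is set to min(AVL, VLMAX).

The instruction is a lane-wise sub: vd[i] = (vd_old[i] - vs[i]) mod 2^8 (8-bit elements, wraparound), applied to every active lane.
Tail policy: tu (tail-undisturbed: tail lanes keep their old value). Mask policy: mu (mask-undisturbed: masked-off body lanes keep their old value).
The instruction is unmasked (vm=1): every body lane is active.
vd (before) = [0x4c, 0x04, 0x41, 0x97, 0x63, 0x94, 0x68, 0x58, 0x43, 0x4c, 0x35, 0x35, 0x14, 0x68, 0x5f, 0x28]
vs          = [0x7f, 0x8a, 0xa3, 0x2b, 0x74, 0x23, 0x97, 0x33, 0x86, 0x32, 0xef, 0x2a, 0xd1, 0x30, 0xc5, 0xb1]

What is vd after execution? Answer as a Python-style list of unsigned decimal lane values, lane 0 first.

VLMAX = VLEN×LMUL/SEW = 256×1/2/8 = 16
vl ← min(11, 16) = 11
vd[0] sub(0x4c,0x7f) -> 0xcd
vd[1] sub(0x04,0x8a) -> 0x7a
vd[2] sub(0x41,0xa3) -> 0x9e
vd[3] sub(0x97,0x2b) -> 0x6c
vd[4] sub(0x63,0x74) -> 0xef
vd[5] sub(0x94,0x23) -> 0x71
vd[6] sub(0x68,0x97) -> 0xd1
vd[7] sub(0x58,0x33) -> 0x25
vd[8] sub(0x43,0x86) -> 0xbd
vd[9] sub(0x4c,0x32) -> 0x1a
vd[10] sub(0x35,0xef) -> 0x46
vd[11] tail/keep -> 0x35
vd[12] tail/keep -> 0x14
vd[13] tail/keep -> 0x68
vd[14] tail/keep -> 0x5f
vd[15] tail/keep -> 0x28

vd = [205, 122, 158, 108, 239, 113, 209, 37, 189, 26, 70, 53, 20, 104, 95, 40]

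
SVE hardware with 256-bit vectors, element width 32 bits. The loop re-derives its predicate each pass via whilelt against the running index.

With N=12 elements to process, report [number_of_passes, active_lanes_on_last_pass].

[iterations, last_vl] = [2, 4]

register lanes = 256/32 = 8
N=12: ⌈12/8⌉ = 2 iters; last vl = 12 − 1×8 = 4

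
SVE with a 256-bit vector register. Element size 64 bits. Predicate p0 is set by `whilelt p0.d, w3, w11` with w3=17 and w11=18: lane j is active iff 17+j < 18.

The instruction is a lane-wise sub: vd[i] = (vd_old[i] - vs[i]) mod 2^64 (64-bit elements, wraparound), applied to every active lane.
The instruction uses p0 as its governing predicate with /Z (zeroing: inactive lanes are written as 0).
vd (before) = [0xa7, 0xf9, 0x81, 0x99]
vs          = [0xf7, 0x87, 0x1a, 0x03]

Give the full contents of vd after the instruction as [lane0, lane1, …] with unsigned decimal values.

register lanes = 256/64 = 4
whilelt: lane j active iff 17+j < 18 → j < 1 → 1 active
  i=0: sub(0xa7,0xf7) → 18446744073709551536
  i=1: tail/zero → 0
  i=2: tail/zero → 0
  i=3: tail/zero → 0

vd = [18446744073709551536, 0, 0, 0]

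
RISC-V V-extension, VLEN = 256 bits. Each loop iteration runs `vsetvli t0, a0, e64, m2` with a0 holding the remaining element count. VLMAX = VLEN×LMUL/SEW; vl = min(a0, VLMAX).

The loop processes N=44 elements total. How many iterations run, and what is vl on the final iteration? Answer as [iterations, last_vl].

VLMAX = VLEN×LMUL/SEW = 256×2/64 = 8
iterations = ceil(44/8) = 6; final-pass vl = 4

[iterations, last_vl] = [6, 4]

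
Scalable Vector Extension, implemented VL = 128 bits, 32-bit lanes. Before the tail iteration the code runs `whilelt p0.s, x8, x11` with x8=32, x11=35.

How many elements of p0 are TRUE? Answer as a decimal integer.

lane count: 128 div 32 = 4
p0[j] = (32+j < 35); true for j=0..2 → 3 lanes set

vl = 3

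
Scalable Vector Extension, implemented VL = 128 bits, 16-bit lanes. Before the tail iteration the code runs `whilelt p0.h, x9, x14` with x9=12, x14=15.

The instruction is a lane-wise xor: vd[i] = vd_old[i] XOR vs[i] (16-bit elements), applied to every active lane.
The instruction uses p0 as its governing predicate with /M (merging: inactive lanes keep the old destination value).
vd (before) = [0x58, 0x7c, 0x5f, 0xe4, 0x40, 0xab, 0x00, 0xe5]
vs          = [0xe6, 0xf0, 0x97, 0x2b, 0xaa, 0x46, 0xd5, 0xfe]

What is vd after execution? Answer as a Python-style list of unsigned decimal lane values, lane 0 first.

register lanes = 128/16 = 8
active while 12+j < 15, i.e. j ∈ [0,3) capped at 8 ⇒ 3
  i=0: xor(0x58,0xe6) → 190
  i=1: xor(0x7c,0xf0) → 140
  i=2: xor(0x5f,0x97) → 200
  i=3: tail/keep → 228
  i=4: tail/keep → 64
  i=5: tail/keep → 171
  i=6: tail/keep → 0
  i=7: tail/keep → 229

vd = [190, 140, 200, 228, 64, 171, 0, 229]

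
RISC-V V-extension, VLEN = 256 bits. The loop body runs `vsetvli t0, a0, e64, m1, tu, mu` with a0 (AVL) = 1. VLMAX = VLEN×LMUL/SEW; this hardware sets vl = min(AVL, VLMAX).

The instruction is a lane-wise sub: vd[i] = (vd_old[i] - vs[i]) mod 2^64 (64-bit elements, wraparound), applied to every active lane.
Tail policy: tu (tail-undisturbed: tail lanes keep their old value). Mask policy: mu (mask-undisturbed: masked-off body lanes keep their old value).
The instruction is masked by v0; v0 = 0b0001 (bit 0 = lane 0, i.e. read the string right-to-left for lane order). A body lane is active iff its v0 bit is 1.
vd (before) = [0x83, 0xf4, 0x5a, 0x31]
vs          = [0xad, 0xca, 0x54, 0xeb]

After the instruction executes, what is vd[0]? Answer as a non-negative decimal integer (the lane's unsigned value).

VLMAX = (256 × 1) / 64 = 4 lanes
AVL=1 ≤ VLMAX=4, so vl = 1
[0] sub(0x83,0xad) = 0xffffffffffffffd6
[1] tail/keep = 0xf4
[2] tail/keep = 0x5a
[3] tail/keep = 0x31

vd[0] = 18446744073709551574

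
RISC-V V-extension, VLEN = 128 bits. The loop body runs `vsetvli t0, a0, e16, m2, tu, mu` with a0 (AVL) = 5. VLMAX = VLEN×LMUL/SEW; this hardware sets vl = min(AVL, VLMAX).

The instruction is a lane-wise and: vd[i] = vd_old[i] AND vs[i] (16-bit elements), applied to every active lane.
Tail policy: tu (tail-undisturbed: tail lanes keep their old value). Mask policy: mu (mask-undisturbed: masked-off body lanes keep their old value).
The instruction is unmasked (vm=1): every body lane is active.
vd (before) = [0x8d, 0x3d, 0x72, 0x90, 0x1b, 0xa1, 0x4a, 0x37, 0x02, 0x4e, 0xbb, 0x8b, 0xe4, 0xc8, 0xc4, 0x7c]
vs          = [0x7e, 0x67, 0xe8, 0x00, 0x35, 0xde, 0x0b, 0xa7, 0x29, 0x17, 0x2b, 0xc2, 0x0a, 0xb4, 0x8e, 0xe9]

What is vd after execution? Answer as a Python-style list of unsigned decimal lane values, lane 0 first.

VLMAX = VLEN×LMUL/SEW = 128×2/16 = 16
vl = min(AVL, VLMAX) = min(5, 16) = 5
[0] and(0x8d,0x7e) = 0x0c
[1] and(0x3d,0x67) = 0x25
[2] and(0x72,0xe8) = 0x60
[3] and(0x90,0x00) = 0x00
[4] and(0x1b,0x35) = 0x11
[5] tail/keep = 0xa1
[6] tail/keep = 0x4a
[7] tail/keep = 0x37
[8] tail/keep = 0x02
[9] tail/keep = 0x4e
[10] tail/keep = 0xbb
[11] tail/keep = 0x8b
[12] tail/keep = 0xe4
[13] tail/keep = 0xc8
[14] tail/keep = 0xc4
[15] tail/keep = 0x7c

vd = [12, 37, 96, 0, 17, 161, 74, 55, 2, 78, 187, 139, 228, 200, 196, 124]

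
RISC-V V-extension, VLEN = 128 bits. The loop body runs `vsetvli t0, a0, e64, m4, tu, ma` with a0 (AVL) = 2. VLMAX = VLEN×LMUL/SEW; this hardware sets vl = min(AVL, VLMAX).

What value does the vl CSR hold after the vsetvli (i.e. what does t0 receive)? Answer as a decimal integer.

vl = 2

lanes per group: 128·4/64 = 8
vl = min(AVL, VLMAX) = min(2, 8) = 2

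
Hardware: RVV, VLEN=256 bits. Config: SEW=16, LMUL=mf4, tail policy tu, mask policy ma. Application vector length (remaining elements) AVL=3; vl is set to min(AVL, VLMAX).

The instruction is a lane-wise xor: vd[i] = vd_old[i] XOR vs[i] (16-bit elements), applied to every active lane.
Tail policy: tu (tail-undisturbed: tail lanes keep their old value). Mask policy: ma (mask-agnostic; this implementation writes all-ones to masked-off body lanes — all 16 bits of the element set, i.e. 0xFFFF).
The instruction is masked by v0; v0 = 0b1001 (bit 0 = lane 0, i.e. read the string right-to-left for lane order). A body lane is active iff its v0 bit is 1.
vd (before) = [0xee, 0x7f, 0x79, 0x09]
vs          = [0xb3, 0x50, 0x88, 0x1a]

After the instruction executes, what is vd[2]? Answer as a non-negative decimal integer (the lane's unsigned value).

vd[2] = 65535

VLMAX = (256 × 1/4) / 16 = 4 lanes
vl = min(AVL, VLMAX) = min(3, 4) = 3
lane  0: xor(0xee,0xb3) ⇒ 0x5d
lane  1: mask-off/ones ⇒ 0xffff
lane  2: mask-off/ones ⇒ 0xffff
lane  3: tail/keep ⇒ 0x09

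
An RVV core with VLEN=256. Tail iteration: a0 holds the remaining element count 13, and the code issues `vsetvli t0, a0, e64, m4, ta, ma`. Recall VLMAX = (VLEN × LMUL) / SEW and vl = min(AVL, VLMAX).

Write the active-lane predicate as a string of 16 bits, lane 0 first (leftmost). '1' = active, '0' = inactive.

predicate = 1111111111111000

VLMAX = (256 × 4) / 64 = 16 lanes
vl = min(AVL, VLMAX) = min(13, 16) = 13
bits (lane 0 leftmost): 1111111111111000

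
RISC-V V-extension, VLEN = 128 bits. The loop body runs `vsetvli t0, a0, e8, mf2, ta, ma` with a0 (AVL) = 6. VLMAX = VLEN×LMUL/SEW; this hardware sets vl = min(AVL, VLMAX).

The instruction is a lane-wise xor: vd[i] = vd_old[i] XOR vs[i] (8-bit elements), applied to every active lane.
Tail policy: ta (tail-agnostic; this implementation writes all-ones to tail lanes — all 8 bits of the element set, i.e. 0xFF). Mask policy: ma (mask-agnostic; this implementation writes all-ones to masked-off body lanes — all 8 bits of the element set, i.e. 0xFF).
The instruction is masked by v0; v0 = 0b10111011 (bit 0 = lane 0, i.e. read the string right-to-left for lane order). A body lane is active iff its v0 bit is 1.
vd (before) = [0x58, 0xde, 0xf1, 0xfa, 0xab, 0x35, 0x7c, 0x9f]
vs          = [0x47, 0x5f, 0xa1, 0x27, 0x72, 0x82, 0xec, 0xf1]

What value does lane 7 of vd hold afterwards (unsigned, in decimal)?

vd[7] = 255

lanes per group: 128·1/2/8 = 8
vl ← min(6, 8) = 6
vd[0] xor(0x58,0x47) -> 0x1f
vd[1] xor(0xde,0x5f) -> 0x81
vd[2] mask-off/ones -> 0xff
vd[3] xor(0xfa,0x27) -> 0xdd
vd[4] xor(0xab,0x72) -> 0xd9
vd[5] xor(0x35,0x82) -> 0xb7
vd[6] tail/ones -> 0xff
vd[7] tail/ones -> 0xff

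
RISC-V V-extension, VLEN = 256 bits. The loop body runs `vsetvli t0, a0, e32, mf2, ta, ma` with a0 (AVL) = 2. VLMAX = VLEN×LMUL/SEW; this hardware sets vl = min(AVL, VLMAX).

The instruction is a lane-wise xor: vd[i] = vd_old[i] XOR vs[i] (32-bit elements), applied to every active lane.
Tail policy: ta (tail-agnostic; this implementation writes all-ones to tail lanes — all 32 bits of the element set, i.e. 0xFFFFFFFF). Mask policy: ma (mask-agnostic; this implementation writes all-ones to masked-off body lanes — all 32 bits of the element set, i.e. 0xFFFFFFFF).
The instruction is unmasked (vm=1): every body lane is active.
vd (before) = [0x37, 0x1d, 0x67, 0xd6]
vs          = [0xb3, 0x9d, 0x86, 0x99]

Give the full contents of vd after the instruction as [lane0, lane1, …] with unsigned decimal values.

lanes per group: 256·1/2/32 = 4
vl ← min(2, 4) = 2
[0] xor(0x37,0xb3) = 0x84
[1] xor(0x1d,0x9d) = 0x80
[2] tail/ones = 0xffffffff
[3] tail/ones = 0xffffffff

vd = [132, 128, 4294967295, 4294967295]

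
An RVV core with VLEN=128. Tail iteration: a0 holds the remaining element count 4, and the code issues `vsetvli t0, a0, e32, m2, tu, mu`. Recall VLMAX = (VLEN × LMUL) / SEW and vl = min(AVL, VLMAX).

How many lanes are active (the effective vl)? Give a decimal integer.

vl = 4

lanes per group: 128·2/32 = 8
AVL=4 ≤ VLMAX=8, so vl = 4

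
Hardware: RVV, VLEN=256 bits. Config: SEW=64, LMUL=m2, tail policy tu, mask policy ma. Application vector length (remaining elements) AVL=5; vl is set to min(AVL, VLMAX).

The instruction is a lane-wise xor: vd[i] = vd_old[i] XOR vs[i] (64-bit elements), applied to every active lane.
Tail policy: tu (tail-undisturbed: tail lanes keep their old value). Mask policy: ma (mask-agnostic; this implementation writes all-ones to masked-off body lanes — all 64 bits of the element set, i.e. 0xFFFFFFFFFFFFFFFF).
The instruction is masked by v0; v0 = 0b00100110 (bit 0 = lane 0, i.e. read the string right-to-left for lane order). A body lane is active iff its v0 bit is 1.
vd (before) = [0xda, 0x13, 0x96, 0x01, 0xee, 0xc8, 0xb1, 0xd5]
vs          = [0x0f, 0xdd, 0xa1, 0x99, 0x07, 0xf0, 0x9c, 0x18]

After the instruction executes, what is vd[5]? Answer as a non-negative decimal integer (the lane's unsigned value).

vd[5] = 200

lanes per group: 256·2/64 = 8
vl = min(AVL, VLMAX) = min(5, 8) = 5
[0] mask-off/ones = 0xffffffffffffffff
[1] xor(0x13,0xdd) = 0xce
[2] xor(0x96,0xa1) = 0x37
[3] mask-off/ones = 0xffffffffffffffff
[4] mask-off/ones = 0xffffffffffffffff
[5] tail/keep = 0xc8
[6] tail/keep = 0xb1
[7] tail/keep = 0xd5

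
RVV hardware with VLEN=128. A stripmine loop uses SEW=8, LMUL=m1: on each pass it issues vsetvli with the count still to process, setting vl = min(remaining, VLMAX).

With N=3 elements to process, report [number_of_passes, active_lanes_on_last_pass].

lanes per group: 128·1/8 = 16
3 elements at 16/iter → 1 passes, remainder 3 on the last

[iterations, last_vl] = [1, 3]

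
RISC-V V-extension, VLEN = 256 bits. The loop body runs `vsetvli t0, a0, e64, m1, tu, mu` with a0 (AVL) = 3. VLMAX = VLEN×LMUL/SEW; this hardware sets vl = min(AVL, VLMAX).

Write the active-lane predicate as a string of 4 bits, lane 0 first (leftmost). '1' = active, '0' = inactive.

predicate = 1110

VLMAX = (256 × 1) / 64 = 4 lanes
vl ← min(3, 4) = 3
bits (lane 0 leftmost): 1110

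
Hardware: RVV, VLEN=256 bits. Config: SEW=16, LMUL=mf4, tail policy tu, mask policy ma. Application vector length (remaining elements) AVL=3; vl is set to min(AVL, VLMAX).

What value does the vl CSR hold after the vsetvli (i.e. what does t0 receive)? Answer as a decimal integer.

vl = 3

VLMAX = (256 × 1/4) / 16 = 4 lanes
vl ← min(3, 4) = 3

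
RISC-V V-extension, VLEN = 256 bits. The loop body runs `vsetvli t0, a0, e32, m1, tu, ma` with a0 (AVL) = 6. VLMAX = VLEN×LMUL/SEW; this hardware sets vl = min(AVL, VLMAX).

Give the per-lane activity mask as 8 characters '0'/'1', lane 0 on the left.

lanes per group: 256·1/32 = 8
vl = min(AVL, VLMAX) = min(6, 8) = 6
bits (lane 0 leftmost): 11111100

predicate = 11111100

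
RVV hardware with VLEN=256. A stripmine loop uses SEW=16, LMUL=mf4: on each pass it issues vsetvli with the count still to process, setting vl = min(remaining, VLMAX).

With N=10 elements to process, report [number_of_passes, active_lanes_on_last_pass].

VLMAX = (256 × 1/4) / 16 = 4 lanes
10 elements at 4/iter → 3 passes, remainder 2 on the last

[iterations, last_vl] = [3, 2]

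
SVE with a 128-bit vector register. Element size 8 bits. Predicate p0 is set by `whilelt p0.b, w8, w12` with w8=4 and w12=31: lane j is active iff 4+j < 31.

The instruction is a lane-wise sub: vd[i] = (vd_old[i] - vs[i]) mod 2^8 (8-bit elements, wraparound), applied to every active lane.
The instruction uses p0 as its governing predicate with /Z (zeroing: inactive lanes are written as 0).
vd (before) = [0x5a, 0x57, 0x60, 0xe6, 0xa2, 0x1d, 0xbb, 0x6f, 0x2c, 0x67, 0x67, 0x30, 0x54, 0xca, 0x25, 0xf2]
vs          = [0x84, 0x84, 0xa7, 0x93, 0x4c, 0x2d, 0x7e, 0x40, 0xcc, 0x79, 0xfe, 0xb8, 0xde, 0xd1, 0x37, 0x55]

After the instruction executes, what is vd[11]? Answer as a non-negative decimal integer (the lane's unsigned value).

vd[11] = 120

lane count: 128 div 8 = 16
whilelt: lane j active iff 4+j < 31 → j < 27 → 16 active
  i=0: sub(0x5a,0x84) → 214
  i=1: sub(0x57,0x84) → 211
  i=2: sub(0x60,0xa7) → 185
  i=3: sub(0xe6,0x93) → 83
  i=4: sub(0xa2,0x4c) → 86
  i=5: sub(0x1d,0x2d) → 240
  i=6: sub(0xbb,0x7e) → 61
  i=7: sub(0x6f,0x40) → 47
  i=8: sub(0x2c,0xcc) → 96
  i=9: sub(0x67,0x79) → 238
  i=10: sub(0x67,0xfe) → 105
  i=11: sub(0x30,0xb8) → 120
  i=12: sub(0x54,0xde) → 118
  i=13: sub(0xca,0xd1) → 249
  i=14: sub(0x25,0x37) → 238
  i=15: sub(0xf2,0x55) → 157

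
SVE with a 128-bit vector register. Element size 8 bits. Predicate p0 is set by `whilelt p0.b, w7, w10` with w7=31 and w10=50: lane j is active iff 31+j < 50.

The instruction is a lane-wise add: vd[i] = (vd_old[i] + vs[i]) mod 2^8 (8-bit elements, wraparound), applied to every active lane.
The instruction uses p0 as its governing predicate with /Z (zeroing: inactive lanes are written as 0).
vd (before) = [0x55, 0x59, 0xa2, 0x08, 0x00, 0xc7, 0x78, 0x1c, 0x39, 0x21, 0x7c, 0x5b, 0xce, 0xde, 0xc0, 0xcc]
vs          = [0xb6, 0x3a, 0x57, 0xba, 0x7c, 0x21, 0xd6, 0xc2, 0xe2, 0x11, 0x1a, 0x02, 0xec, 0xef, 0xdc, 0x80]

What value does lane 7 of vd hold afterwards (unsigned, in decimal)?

lane count: 128 div 8 = 16
active while 31+j < 50, i.e. j ∈ [0,19) capped at 16 ⇒ 16
  i=0: add(0x55,0xb6) → 11
  i=1: add(0x59,0x3a) → 147
  i=2: add(0xa2,0x57) → 249
  i=3: add(0x08,0xba) → 194
  i=4: add(0x00,0x7c) → 124
  i=5: add(0xc7,0x21) → 232
  i=6: add(0x78,0xd6) → 78
  i=7: add(0x1c,0xc2) → 222
  i=8: add(0x39,0xe2) → 27
  i=9: add(0x21,0x11) → 50
  i=10: add(0x7c,0x1a) → 150
  i=11: add(0x5b,0x02) → 93
  i=12: add(0xce,0xec) → 186
  i=13: add(0xde,0xef) → 205
  i=14: add(0xc0,0xdc) → 156
  i=15: add(0xcc,0x80) → 76

vd[7] = 222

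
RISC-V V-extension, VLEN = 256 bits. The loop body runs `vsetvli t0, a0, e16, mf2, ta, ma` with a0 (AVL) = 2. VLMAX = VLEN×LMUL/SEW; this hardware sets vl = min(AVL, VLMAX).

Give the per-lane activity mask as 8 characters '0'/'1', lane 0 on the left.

lanes per group: 256·1/2/16 = 8
vl = min(AVL, VLMAX) = min(2, 8) = 2
bits (lane 0 leftmost): 11000000

predicate = 11000000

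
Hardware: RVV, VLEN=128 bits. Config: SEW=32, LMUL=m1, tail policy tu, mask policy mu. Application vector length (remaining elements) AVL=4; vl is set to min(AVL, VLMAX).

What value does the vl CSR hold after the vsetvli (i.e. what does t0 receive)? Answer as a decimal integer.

VLMAX = (128 × 1) / 32 = 4 lanes
vl ← min(4, 4) = 4

vl = 4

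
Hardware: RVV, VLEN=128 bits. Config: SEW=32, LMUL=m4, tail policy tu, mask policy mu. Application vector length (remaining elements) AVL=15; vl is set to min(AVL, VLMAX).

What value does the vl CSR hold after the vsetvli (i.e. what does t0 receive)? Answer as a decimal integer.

lanes per group: 128·4/32 = 16
vl ← min(15, 16) = 15

vl = 15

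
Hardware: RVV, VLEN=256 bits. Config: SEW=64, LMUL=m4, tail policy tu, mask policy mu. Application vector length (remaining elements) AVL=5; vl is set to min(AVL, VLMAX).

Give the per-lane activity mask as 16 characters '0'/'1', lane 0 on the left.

predicate = 1111100000000000

lanes per group: 256·4/64 = 16
AVL=5 ≤ VLMAX=16, so vl = 5
bits (lane 0 leftmost): 1111100000000000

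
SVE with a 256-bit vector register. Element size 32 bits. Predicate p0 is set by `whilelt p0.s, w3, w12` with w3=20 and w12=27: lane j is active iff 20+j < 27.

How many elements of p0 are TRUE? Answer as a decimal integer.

256-bit reg / 32-bit elem → 8 lanes
whilelt: lane j active iff 20+j < 27 → j < 7 → 7 active

vl = 7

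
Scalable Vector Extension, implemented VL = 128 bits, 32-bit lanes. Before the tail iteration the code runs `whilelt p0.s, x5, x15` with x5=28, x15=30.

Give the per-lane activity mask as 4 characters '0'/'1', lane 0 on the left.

128-bit reg / 32-bit elem → 4 lanes
p0[j] = (28+j < 30); true for j=0..1 → 2 lanes set
bits (lane 0 leftmost): 1100

predicate = 1100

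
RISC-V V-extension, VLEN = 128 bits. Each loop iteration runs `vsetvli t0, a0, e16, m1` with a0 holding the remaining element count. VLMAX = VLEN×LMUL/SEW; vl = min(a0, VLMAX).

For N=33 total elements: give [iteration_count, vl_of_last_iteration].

[iterations, last_vl] = [5, 1]

VLMAX = VLEN×LMUL/SEW = 128×1/16 = 8
N=33: ⌈33/8⌉ = 5 iters; last vl = 33 − 4×8 = 1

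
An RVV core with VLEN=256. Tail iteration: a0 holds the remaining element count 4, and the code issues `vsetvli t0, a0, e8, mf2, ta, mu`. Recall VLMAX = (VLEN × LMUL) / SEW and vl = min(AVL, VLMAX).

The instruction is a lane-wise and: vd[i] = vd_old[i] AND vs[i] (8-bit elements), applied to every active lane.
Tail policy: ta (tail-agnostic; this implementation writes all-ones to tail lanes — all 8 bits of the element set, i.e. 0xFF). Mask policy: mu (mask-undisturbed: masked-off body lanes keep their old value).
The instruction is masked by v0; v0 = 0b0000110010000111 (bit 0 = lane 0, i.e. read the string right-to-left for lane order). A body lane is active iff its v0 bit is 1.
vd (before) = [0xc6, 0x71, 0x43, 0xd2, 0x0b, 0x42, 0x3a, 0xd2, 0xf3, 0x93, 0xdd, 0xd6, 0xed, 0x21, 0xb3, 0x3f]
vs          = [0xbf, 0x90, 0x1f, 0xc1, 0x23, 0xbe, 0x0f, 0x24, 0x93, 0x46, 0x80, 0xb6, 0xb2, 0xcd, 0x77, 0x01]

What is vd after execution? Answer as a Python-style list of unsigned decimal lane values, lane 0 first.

VLMAX = VLEN×LMUL/SEW = 256×1/2/8 = 16
vl = min(AVL, VLMAX) = min(4, 16) = 4
lane  0: and(0xc6,0xbf) ⇒ 0x86
lane  1: and(0x71,0x90) ⇒ 0x10
lane  2: and(0x43,0x1f) ⇒ 0x03
lane  3: mask-off/keep ⇒ 0xd2
lane  4: tail/ones ⇒ 0xff
lane  5: tail/ones ⇒ 0xff
lane  6: tail/ones ⇒ 0xff
lane  7: tail/ones ⇒ 0xff
lane  8: tail/ones ⇒ 0xff
lane  9: tail/ones ⇒ 0xff
lane 10: tail/ones ⇒ 0xff
lane 11: tail/ones ⇒ 0xff
lane 12: tail/ones ⇒ 0xff
lane 13: tail/ones ⇒ 0xff
lane 14: tail/ones ⇒ 0xff
lane 15: tail/ones ⇒ 0xff

vd = [134, 16, 3, 210, 255, 255, 255, 255, 255, 255, 255, 255, 255, 255, 255, 255]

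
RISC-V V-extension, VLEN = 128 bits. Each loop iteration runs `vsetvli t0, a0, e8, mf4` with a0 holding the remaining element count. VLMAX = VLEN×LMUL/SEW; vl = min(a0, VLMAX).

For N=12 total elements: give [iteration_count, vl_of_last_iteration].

[iterations, last_vl] = [3, 4]

VLMAX = VLEN×LMUL/SEW = 128×1/4/8 = 4
iterations = ceil(12/4) = 3; final-pass vl = 4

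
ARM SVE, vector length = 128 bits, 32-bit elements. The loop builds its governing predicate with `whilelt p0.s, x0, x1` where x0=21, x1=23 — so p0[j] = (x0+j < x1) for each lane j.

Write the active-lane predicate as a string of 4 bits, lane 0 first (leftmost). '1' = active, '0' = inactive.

predicate = 1100

128-bit reg / 32-bit elem → 4 lanes
p0[j] = (21+j < 23); true for j=0..1 → 2 lanes set
bits (lane 0 leftmost): 1100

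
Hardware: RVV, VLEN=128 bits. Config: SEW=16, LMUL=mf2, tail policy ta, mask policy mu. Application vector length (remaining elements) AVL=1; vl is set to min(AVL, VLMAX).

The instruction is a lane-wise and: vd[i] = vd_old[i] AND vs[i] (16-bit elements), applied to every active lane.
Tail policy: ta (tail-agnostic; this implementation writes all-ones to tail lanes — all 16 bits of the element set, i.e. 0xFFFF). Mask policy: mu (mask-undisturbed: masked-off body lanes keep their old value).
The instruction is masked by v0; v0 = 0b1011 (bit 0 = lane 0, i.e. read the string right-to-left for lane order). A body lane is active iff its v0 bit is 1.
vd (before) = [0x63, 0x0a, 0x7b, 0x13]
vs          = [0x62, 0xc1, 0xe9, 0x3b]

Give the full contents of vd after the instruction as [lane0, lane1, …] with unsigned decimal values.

lanes per group: 128·1/2/16 = 4
AVL=1 ≤ VLMAX=4, so vl = 1
vd[0] and(0x63,0x62) -> 0x62
vd[1] tail/ones -> 0xffff
vd[2] tail/ones -> 0xffff
vd[3] tail/ones -> 0xffff

vd = [98, 65535, 65535, 65535]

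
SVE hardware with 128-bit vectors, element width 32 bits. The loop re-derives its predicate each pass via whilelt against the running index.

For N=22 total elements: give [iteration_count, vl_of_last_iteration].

register lanes = 128/32 = 4
N=22: ⌈22/4⌉ = 6 iters; last vl = 22 − 5×4 = 2

[iterations, last_vl] = [6, 2]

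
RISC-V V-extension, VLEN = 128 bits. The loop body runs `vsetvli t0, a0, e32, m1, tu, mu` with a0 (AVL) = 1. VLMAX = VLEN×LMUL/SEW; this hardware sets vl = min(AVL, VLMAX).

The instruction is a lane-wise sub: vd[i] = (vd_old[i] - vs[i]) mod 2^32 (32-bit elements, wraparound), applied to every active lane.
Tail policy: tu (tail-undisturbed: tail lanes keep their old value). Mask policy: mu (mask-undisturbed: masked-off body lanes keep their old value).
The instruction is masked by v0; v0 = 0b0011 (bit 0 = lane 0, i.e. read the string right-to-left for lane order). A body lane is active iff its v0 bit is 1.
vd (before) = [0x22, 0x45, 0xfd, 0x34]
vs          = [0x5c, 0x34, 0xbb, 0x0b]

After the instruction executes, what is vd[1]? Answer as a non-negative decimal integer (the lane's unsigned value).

vd[1] = 69

VLMAX = VLEN×LMUL/SEW = 128×1/32 = 4
vl ← min(1, 4) = 1
  i=0: sub(0x22,0x5c) → 4294967238
  i=1: tail/keep → 69
  i=2: tail/keep → 253
  i=3: tail/keep → 52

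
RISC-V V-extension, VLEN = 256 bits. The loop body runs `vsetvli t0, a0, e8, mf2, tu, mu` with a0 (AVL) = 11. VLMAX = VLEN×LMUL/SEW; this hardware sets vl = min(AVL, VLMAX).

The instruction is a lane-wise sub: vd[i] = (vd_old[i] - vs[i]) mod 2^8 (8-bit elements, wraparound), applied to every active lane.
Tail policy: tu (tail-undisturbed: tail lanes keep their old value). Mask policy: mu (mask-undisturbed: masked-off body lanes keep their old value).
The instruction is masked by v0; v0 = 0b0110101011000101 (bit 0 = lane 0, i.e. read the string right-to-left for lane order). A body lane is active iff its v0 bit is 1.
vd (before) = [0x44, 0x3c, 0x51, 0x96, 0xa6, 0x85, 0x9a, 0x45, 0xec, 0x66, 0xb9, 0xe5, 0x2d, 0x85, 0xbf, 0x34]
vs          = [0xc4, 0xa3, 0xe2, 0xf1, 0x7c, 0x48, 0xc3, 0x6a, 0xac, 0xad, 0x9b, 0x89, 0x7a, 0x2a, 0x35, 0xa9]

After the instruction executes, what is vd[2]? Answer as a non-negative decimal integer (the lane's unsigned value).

lanes per group: 256·1/2/8 = 16
vl = min(AVL, VLMAX) = min(11, 16) = 11
[0] sub(0x44,0xc4) = 0x80
[1] mask-off/keep = 0x3c
[2] sub(0x51,0xe2) = 0x6f
[3] mask-off/keep = 0x96
[4] mask-off/keep = 0xa6
[5] mask-off/keep = 0x85
[6] sub(0x9a,0xc3) = 0xd7
[7] sub(0x45,0x6a) = 0xdb
[8] mask-off/keep = 0xec
[9] sub(0x66,0xad) = 0xb9
[10] mask-off/keep = 0xb9
[11] tail/keep = 0xe5
[12] tail/keep = 0x2d
[13] tail/keep = 0x85
[14] tail/keep = 0xbf
[15] tail/keep = 0x34

vd[2] = 111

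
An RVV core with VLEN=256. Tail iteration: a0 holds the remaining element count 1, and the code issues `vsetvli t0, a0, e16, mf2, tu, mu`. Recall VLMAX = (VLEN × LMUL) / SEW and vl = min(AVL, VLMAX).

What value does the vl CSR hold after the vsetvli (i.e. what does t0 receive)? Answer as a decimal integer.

VLMAX = (256 × 1/2) / 16 = 8 lanes
AVL=1 ≤ VLMAX=8, so vl = 1

vl = 1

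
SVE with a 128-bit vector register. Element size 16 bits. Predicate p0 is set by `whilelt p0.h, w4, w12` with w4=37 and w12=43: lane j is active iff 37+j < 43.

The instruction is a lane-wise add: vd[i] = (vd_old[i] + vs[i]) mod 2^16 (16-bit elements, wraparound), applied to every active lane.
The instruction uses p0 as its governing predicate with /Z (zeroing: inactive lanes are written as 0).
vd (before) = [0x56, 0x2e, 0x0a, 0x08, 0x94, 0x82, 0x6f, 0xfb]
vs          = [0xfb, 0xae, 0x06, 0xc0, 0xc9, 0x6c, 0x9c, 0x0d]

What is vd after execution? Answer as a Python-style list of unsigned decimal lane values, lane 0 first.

vd = [337, 220, 16, 200, 349, 238, 0, 0]

lane count: 128 div 16 = 8
whilelt: lane j active iff 37+j < 43 → j < 6 → 6 active
[0] add(0x56,0xfb) = 0x151
[1] add(0x2e,0xae) = 0xdc
[2] add(0x0a,0x06) = 0x10
[3] add(0x08,0xc0) = 0xc8
[4] add(0x94,0xc9) = 0x15d
[5] add(0x82,0x6c) = 0xee
[6] tail/zero = 0x00
[7] tail/zero = 0x00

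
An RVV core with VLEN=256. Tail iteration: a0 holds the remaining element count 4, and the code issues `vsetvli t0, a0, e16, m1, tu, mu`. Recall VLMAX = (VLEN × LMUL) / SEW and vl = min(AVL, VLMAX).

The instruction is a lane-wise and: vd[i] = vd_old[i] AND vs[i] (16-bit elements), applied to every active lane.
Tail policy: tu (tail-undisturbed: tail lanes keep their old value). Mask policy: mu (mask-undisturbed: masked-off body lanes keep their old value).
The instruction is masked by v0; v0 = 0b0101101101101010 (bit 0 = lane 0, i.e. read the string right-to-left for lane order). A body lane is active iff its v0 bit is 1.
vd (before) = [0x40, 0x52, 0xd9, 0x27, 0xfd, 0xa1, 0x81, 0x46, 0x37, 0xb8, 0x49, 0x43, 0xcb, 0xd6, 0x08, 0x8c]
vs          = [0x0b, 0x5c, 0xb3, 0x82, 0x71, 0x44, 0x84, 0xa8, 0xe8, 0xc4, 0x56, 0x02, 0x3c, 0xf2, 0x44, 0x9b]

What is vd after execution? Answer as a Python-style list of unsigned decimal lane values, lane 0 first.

vd = [64, 80, 217, 2, 253, 161, 129, 70, 55, 184, 73, 67, 203, 214, 8, 140]

VLMAX = VLEN×LMUL/SEW = 256×1/16 = 16
vl ← min(4, 16) = 4
vd[0] mask-off/keep -> 0x40
vd[1] and(0x52,0x5c) -> 0x50
vd[2] mask-off/keep -> 0xd9
vd[3] and(0x27,0x82) -> 0x02
vd[4] tail/keep -> 0xfd
vd[5] tail/keep -> 0xa1
vd[6] tail/keep -> 0x81
vd[7] tail/keep -> 0x46
vd[8] tail/keep -> 0x37
vd[9] tail/keep -> 0xb8
vd[10] tail/keep -> 0x49
vd[11] tail/keep -> 0x43
vd[12] tail/keep -> 0xcb
vd[13] tail/keep -> 0xd6
vd[14] tail/keep -> 0x08
vd[15] tail/keep -> 0x8c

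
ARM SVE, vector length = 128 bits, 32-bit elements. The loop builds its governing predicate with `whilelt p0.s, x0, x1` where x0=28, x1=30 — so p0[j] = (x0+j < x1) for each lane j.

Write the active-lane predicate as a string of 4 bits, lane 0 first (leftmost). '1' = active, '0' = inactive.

register lanes = 128/32 = 4
whilelt: lane j active iff 28+j < 30 → j < 2 → 2 active
bits (lane 0 leftmost): 1100

predicate = 1100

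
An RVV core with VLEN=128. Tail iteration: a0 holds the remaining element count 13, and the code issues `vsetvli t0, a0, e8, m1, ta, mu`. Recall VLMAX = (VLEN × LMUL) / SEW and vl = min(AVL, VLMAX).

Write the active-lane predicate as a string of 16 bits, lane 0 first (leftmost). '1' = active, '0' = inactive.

lanes per group: 128·1/8 = 16
AVL=13 ≤ VLMAX=16, so vl = 13
bits (lane 0 leftmost): 1111111111111000

predicate = 1111111111111000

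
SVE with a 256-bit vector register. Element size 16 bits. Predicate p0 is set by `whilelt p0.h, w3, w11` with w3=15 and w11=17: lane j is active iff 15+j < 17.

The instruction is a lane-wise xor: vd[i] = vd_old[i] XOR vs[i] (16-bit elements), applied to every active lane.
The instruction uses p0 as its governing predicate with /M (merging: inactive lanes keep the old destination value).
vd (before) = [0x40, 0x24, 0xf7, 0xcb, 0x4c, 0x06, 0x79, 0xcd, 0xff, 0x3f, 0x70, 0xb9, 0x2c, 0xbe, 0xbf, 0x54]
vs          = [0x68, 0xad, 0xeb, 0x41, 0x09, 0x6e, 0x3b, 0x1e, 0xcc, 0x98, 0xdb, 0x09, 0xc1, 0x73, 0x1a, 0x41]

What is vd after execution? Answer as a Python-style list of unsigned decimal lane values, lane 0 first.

register lanes = 256/16 = 16
active while 15+j < 17, i.e. j ∈ [0,2) capped at 16 ⇒ 2
vd[0] xor(0x40,0x68) -> 0x28
vd[1] xor(0x24,0xad) -> 0x89
vd[2] tail/keep -> 0xf7
vd[3] tail/keep -> 0xcb
vd[4] tail/keep -> 0x4c
vd[5] tail/keep -> 0x06
vd[6] tail/keep -> 0x79
vd[7] tail/keep -> 0xcd
vd[8] tail/keep -> 0xff
vd[9] tail/keep -> 0x3f
vd[10] tail/keep -> 0x70
vd[11] tail/keep -> 0xb9
vd[12] tail/keep -> 0x2c
vd[13] tail/keep -> 0xbe
vd[14] tail/keep -> 0xbf
vd[15] tail/keep -> 0x54

vd = [40, 137, 247, 203, 76, 6, 121, 205, 255, 63, 112, 185, 44, 190, 191, 84]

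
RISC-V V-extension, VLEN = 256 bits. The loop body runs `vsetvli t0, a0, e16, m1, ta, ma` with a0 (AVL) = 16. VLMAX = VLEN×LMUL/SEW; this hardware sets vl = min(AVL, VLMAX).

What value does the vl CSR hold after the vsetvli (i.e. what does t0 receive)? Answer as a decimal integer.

vl = 16

VLMAX = (256 × 1) / 16 = 16 lanes
AVL=16 ≤ VLMAX=16, so vl = 16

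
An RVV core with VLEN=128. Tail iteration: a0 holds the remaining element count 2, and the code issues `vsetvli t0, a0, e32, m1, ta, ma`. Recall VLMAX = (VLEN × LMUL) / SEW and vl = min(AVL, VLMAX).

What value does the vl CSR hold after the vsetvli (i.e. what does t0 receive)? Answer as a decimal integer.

vl = 2

lanes per group: 128·1/32 = 4
vl ← min(2, 4) = 2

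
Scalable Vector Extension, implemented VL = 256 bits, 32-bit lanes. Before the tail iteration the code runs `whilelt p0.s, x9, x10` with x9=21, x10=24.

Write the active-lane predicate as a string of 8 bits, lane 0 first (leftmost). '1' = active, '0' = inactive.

256-bit reg / 32-bit elem → 8 lanes
p0[j] = (21+j < 24); true for j=0..2 → 3 lanes set
bits (lane 0 leftmost): 11100000

predicate = 11100000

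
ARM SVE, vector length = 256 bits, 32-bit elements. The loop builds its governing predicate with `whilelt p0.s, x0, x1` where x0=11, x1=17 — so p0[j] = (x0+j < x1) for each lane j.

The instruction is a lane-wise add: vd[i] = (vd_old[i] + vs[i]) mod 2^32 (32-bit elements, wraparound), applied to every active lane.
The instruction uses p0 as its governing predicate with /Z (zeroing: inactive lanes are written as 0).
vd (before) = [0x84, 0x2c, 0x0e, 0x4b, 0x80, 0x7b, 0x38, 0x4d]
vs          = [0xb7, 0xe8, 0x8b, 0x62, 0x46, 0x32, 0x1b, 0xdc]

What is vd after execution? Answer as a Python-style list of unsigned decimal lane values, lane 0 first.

vd = [315, 276, 153, 173, 198, 173, 0, 0]

256-bit reg / 32-bit elem → 8 lanes
whilelt: lane j active iff 11+j < 17 → j < 6 → 6 active
vd[0] add(0x84,0xb7) -> 0x13b
vd[1] add(0x2c,0xe8) -> 0x114
vd[2] add(0x0e,0x8b) -> 0x99
vd[3] add(0x4b,0x62) -> 0xad
vd[4] add(0x80,0x46) -> 0xc6
vd[5] add(0x7b,0x32) -> 0xad
vd[6] tail/zero -> 0x00
vd[7] tail/zero -> 0x00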